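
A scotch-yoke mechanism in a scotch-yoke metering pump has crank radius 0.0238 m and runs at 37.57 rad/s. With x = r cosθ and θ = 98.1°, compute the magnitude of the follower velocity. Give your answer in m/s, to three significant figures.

0.885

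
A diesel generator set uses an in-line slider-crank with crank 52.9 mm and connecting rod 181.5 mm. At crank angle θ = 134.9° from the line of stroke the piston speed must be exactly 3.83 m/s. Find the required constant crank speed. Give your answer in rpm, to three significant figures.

1240

For an in-line slider-crank, |v_piston| = rω|sinθ|·[1 + r cosθ/√(L² − r² sin²θ)].
With r = 0.0529 m, L = 0.1815 m, θ = 134.9°: the bracketed kinematic factor |dx/dθ| = 0.029592 m.
ω = v/|dx/dθ| = 3.83/0.029592 = 129.43 rad/s.
N = 60ω/(2π) = 1235.9 rpm.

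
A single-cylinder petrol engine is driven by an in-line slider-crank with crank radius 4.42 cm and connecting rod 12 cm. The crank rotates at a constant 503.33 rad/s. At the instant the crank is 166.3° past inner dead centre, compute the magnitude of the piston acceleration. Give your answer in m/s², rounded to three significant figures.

7170

ω = 503.3 rad/s
x(θ) = r cosθ + √(L² − r² sin²θ); with ω constant, a = ω²·d²x/dθ².
d²x/dθ² = −r cosθ − r²(cos2θ)/√u − r⁴ sin²2θ/(4u^{3/2}),  u = L² − r² sin²θ = 0.0142904 m².
Substituting r = 0.0442 m, L = 0.12 m, θ = 166.3°: d²x/dθ² = +0.028315 m.
a = ω²·d²x/dθ² = (503.3)²·(+0.028315) = +7173.3 m/s²;  |a| = 7173.3 m/s².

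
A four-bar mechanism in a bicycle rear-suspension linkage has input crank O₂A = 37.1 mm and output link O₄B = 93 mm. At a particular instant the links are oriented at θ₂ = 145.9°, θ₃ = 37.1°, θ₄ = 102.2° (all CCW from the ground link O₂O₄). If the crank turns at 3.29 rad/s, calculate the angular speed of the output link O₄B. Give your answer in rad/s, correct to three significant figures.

1.37

ω₂ = 3.29 rad/s
Differentiating the loop-closure r₂e^{iθ₂}+r₃e^{iθ₃}=r₁+r₄e^{iθ₄} gives r₂ω₂e^{iθ₂}+r₃ω₃e^{iθ₃}=r₄ω₄e^{iθ₄}.
Eliminating the other unknown: ω₄ = r₂ω₂ sin(θ₂−θ₃) / [r₄ sin(θ₄−θ₃)].
Numerator sine = +0.94665; denominator sine = +0.90704.
Result = 0.0371·3.29·(+0.94665) / (0.093·(+0.90704)) = +1.3698 rad/s; magnitude 1.3698 rad/s.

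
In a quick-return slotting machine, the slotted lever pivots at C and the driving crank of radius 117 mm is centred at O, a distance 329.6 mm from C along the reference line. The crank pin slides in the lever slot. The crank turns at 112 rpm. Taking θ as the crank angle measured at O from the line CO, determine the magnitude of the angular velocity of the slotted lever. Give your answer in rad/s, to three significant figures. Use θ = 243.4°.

0.478

ω = 11.73 rad/s (from 112 rpm).
Crank pin A relative to C: A = (d + r cosθ, r sinθ); lever angle φ = atan2(r sinθ, d + r cosθ).
Differentiating tanφ: φ̇ = rω(d cosθ + r)/(d² + r² + 2dr cosθ).
d² + r² + 2dr cosθ = |CA|² = 0.0877911 m²;  d cosθ + r = -0.030581 m.
|ω_lever| = |0.117·11.73·-0.030581| / 0.0877911 = 0.47801 rad/s.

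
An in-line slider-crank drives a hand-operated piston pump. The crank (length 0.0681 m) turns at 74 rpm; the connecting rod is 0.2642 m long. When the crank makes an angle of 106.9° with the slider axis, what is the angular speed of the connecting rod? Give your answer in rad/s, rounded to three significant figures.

0.599

ω = 7.749 rad/s (converted from 74 rpm).
The rod makes angle φ with the slider axis where L sinφ = r sinθ; differentiating, L cosφ·φ̇ = r ω cosθ.
L cosφ = √(L² − r² sin²θ) = 0.25604 m.
|ω_rod| = r ω |cosθ| / √(L² − r² sin²θ) = 0.0681·7.749·0.29070/0.25604 = 0.59917 rad/s.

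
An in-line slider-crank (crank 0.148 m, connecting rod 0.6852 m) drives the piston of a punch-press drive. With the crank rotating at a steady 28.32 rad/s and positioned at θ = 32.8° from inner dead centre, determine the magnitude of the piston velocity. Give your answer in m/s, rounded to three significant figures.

ω = 28.32 rad/s
For an in-line slider-crank, x = r cosθ + √(L² − r² sin²θ), so v = −rω sinθ·[1 + r cosθ/√(L² − r² sin²θ)].
With r = 0.148 m, L = 0.6852 m, θ = 32.8°: √(L² − r² sin²θ) = 0.68049 m.
v = −0.148·28.32·0.54171·[1 + 0.148·0.84057/0.68049] = -2.6856 m/s.
|v| = 2.6856 m/s.

2.69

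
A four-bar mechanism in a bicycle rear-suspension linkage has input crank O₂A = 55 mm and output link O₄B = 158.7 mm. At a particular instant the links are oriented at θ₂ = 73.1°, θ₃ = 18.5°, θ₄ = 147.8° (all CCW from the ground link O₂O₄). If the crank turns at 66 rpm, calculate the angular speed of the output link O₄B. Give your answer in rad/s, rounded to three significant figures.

2.52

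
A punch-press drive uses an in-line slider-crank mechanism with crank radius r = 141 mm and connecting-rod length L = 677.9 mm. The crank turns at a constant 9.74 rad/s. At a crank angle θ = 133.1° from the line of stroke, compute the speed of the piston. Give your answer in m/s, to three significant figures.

0.859

ω = 9.74 rad/s
For an in-line slider-crank, x = r cosθ + √(L² − r² sin²θ), so v = −rω sinθ·[1 + r cosθ/√(L² − r² sin²θ)].
With r = 0.141 m, L = 0.6779 m, θ = 133.1°: √(L² − r² sin²θ) = 0.67004 m.
v = −0.141·9.74·0.73016·[1 + 0.141·-0.68327/0.67004] = -0.85858 m/s.
|v| = 0.85858 m/s.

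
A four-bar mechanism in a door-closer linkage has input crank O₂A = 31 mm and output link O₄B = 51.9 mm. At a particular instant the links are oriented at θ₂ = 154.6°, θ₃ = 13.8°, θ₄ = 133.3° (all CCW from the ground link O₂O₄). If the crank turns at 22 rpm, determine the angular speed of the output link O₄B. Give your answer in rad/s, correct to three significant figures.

0.999

ω₂ = 2.304 rad/s (from 22 rpm).
Differentiating the loop-closure r₂e^{iθ₂}+r₃e^{iθ₃}=r₁+r₄e^{iθ₄} gives r₂ω₂e^{iθ₂}+r₃ω₃e^{iθ₃}=r₄ω₄e^{iθ₄}.
Eliminating the other unknown: ω₄ = r₂ω₂ sin(θ₂−θ₃) / [r₄ sin(θ₄−θ₃)].
Numerator sine = +0.63203; denominator sine = +0.87036.
Result = 0.031·2.304·(+0.63203) / (0.0519·(+0.87036)) = +0.99928 rad/s; magnitude 0.99928 rad/s.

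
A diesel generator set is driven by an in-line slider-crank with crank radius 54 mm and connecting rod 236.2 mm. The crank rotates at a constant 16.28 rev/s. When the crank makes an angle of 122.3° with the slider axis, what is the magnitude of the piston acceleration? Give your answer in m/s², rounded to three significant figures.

357

ω = 2π·16.3 = 102.3 rad/s
x(θ) = r cosθ + √(L² − r² sin²θ); with ω constant, a = ω²·d²x/dθ².
d²x/dθ² = −r cosθ − r²(cos2θ)/√u − r⁴ sin²2θ/(4u^{3/2}),  u = L² − r² sin²θ = 0.0537071 m².
Substituting r = 0.054 m, L = 0.2362 m, θ = 122.3°: d²x/dθ² = +0.034113 m.
a = ω²·d²x/dθ² = (102.3)²·(+0.034113) = +356.93 m/s²;  |a| = 356.93 m/s².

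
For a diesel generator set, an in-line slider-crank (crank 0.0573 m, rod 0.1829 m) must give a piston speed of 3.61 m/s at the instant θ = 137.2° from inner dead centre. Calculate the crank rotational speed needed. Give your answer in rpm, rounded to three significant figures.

For an in-line slider-crank, |v_piston| = rω|sinθ|·[1 + r cosθ/√(L² − r² sin²θ)].
With r = 0.0573 m, L = 0.1829 m, θ = 137.2°: the bracketed kinematic factor |dx/dθ| = 0.029773 m.
ω = v/|dx/dθ| = 3.61/0.029773 = 121.25 rad/s.
N = 60ω/(2π) = 1157.9 rpm.

1160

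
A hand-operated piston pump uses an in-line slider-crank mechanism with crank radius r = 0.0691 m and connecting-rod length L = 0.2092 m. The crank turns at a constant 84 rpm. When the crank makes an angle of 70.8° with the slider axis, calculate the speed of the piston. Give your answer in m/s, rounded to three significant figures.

0.640

ω = 2π·84/60 = 8.796 rad/s
For an in-line slider-crank, x = r cosθ + √(L² − r² sin²θ), so v = −rω sinθ·[1 + r cosθ/√(L² − r² sin²θ)].
With r = 0.0691 m, L = 0.2092 m, θ = 70.8°: √(L² − r² sin²θ) = 0.19876 m.
v = −0.0691·8.796·0.94438·[1 + 0.0691·0.32887/0.19876] = -0.63965 m/s.
|v| = 0.63965 m/s.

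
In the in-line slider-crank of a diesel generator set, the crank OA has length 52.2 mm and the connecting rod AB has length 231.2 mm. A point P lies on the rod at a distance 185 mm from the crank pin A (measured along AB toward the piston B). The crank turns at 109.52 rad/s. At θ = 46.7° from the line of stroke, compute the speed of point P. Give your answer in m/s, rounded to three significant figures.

4.75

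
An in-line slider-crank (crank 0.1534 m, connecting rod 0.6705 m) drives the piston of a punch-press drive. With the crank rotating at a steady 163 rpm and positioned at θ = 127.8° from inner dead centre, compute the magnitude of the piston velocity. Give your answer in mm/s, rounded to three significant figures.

1770

ω = 2π·163/60 = 17.07 rad/s
For an in-line slider-crank, x = r cosθ + √(L² − r² sin²θ), so v = −rω sinθ·[1 + r cosθ/√(L² − r² sin²θ)].
With r = 0.1534 m, L = 0.6705 m, θ = 127.8°: √(L² − r² sin²θ) = 0.65945 m.
v = −0.1534·17.07·0.79016·[1 + 0.1534·-0.61291/0.65945] = -1.774 m/s.
|v| = 1.774 m/s = 1774 mm/s.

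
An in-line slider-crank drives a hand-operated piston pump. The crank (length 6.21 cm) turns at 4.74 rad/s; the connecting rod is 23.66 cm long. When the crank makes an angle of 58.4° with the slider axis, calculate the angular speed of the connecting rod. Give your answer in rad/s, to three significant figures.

0.669

ω = 4.74 rad/s
The rod makes angle φ with the slider axis where L sinφ = r sinθ; differentiating, L cosφ·φ̇ = r ω cosθ.
L cosφ = √(L² − r² sin²θ) = 0.23061 m.
|ω_rod| = r ω |cosθ| / √(L² − r² sin²θ) = 0.0621·4.74·0.52399/0.23061 = 0.66882 rad/s.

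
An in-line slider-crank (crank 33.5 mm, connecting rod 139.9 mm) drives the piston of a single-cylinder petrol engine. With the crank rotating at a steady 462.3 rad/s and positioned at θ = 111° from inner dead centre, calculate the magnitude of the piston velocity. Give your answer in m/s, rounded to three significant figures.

13.2

ω = 462.3 rad/s
For an in-line slider-crank, x = r cosθ + √(L² − r² sin²θ), so v = −rω sinθ·[1 + r cosθ/√(L² − r² sin²θ)].
With r = 0.0335 m, L = 0.1399 m, θ = 111°: √(L² − r² sin²θ) = 0.13636 m.
v = −0.0335·462.3·0.93358·[1 + 0.0335·-0.35837/0.13636] = -13.185 m/s.
|v| = 13.185 m/s.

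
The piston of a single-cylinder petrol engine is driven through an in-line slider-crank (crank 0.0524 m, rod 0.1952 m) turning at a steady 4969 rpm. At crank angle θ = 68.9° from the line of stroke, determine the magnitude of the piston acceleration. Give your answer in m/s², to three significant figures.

2230

ω = 2π·4969/60 = 520.4 rad/s
x(θ) = r cosθ + √(L² − r² sin²θ); with ω constant, a = ω²·d²x/dθ².
d²x/dθ² = −r cosθ − r²(cos2θ)/√u − r⁴ sin²2θ/(4u^{3/2}),  u = L² − r² sin²θ = 0.0357131 m².
Substituting r = 0.0524 m, L = 0.1952 m, θ = 68.9°: d²x/dθ² = -0.0082264 m.
a = ω²·d²x/dθ² = (520.4)²·(-0.0082264) = -2227.4 m/s²;  |a| = 2227.4 m/s².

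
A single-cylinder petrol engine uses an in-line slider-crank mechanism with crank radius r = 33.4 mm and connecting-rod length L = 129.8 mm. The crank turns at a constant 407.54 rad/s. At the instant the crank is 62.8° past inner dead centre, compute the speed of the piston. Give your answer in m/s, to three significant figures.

ω = 407.5 rad/s
For an in-line slider-crank, x = r cosθ + √(L² − r² sin²θ), so v = −rω sinθ·[1 + r cosθ/√(L² − r² sin²θ)].
With r = 0.0334 m, L = 0.1298 m, θ = 62.8°: √(L² − r² sin²θ) = 0.12635 m.
v = −0.0334·407.5·0.88942·[1 + 0.0334·0.45710/0.12635] = -13.569 m/s.
|v| = 13.569 m/s.

13.6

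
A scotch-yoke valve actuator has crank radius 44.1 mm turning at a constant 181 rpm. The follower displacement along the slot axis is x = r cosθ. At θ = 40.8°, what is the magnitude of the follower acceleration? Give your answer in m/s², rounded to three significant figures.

ω = 18.95 rad/s (from 181 rpm).
x = r cosθ ⇒ ẍ = −rω² cosθ (ω constant).
|a| = rω²|cosθ| = 0.0441·(18.95)²·|cos 40.8°| = 11.994 m/s².

12.0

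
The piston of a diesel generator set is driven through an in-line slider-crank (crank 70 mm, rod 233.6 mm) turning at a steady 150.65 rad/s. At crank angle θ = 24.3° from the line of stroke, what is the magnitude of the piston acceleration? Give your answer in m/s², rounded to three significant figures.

ω = 150.7 rad/s
x(θ) = r cosθ + √(L² − r² sin²θ); with ω constant, a = ω²·d²x/dθ².
d²x/dθ² = −r cosθ − r²(cos2θ)/√u − r⁴ sin²2θ/(4u^{3/2}),  u = L² − r² sin²θ = 0.0537392 m².
Substituting r = 0.07 m, L = 0.2336 m, θ = 24.3°: d²x/dθ² = -0.078048 m.
a = ω²·d²x/dθ² = (150.7)²·(-0.078048) = -1771.3 m/s²;  |a| = 1771.3 m/s².

1770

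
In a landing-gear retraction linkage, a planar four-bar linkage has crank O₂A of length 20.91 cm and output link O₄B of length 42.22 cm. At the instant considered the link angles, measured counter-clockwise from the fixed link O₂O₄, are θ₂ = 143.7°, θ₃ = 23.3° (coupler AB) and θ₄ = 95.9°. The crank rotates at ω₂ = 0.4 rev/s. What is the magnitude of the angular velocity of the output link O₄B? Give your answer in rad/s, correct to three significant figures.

1.13

ω₂ = 2.513 rad/s (from 0.4 rev/s).
Differentiating the loop-closure r₂e^{iθ₂}+r₃e^{iθ₃}=r₁+r₄e^{iθ₄} gives r₂ω₂e^{iθ₂}+r₃ω₃e^{iθ₃}=r₄ω₄e^{iθ₄}.
Eliminating the other unknown: ω₄ = r₂ω₂ sin(θ₂−θ₃) / [r₄ sin(θ₄−θ₃)].
Numerator sine = +0.86251; denominator sine = +0.95424.
Result = 0.2091·2.513·(+0.86251) / (0.4222·(+0.95424)) = +1.1251 rad/s; magnitude 1.1251 rad/s.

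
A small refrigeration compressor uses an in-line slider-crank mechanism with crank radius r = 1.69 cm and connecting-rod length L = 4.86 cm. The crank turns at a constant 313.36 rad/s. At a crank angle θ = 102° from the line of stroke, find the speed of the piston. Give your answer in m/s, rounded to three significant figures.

ω = 313.4 rad/s
For an in-line slider-crank, x = r cosθ + √(L² − r² sin²θ), so v = −rω sinθ·[1 + r cosθ/√(L² − r² sin²θ)].
With r = 0.0169 m, L = 0.0486 m, θ = 102°: √(L² − r² sin²θ) = 0.045702 m.
v = −0.0169·313.4·0.97815·[1 + 0.0169·-0.20791/0.045702] = -4.7818 m/s.
|v| = 4.7818 m/s.

4.78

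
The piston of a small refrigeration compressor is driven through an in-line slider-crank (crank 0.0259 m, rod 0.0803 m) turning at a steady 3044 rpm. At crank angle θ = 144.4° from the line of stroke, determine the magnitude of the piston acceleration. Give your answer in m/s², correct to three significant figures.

ω = 2π·3044/60 = 318.8 rad/s
x(θ) = r cosθ + √(L² − r² sin²θ); with ω constant, a = ω²·d²x/dθ².
d²x/dθ² = −r cosθ − r²(cos2θ)/√u − r⁴ sin²2θ/(4u^{3/2}),  u = L² − r² sin²θ = 0.00622077 m².
Substituting r = 0.0259 m, L = 0.0803 m, θ = 144.4°: d²x/dθ² = +0.018113 m.
a = ω²·d²x/dθ² = (318.8)²·(+0.018113) = +1840.5 m/s²;  |a| = 1840.5 m/s².

1840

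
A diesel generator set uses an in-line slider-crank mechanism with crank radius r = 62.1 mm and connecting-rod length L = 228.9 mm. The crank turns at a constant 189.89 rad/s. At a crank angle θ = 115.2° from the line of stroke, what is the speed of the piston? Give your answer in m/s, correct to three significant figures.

ω = 189.9 rad/s
For an in-line slider-crank, x = r cosθ + √(L² − r² sin²θ), so v = −rω sinθ·[1 + r cosθ/√(L² − r² sin²θ)].
With r = 0.0621 m, L = 0.2289 m, θ = 115.2°: √(L² − r² sin²θ) = 0.2219 m.
v = −0.0621·189.9·0.90483·[1 + 0.0621·-0.42578/0.2219] = -9.3985 m/s.
|v| = 9.3985 m/s.

9.40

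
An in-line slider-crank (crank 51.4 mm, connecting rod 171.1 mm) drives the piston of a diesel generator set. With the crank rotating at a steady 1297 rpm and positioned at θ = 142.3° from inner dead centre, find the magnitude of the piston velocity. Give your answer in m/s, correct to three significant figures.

ω = 2π·1297/60 = 135.8 rad/s
For an in-line slider-crank, x = r cosθ + √(L² − r² sin²θ), so v = −rω sinθ·[1 + r cosθ/√(L² − r² sin²θ)].
With r = 0.0514 m, L = 0.1711 m, θ = 142.3°: √(L² − r² sin²θ) = 0.16819 m.
v = −0.0514·135.8·0.61153·[1 + 0.0514·-0.79122/0.16819] = -3.2369 m/s.
|v| = 3.2369 m/s.

3.24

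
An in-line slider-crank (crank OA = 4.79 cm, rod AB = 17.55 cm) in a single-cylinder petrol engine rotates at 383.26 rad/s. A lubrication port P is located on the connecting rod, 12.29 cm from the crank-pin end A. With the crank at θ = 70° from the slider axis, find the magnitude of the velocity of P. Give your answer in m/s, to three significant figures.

18.5

ω = 383.3 rad/s.  Crank-pin speed |V_A| = rω = 18.358 m/s, perpendicular to OA.
Rod angle: sinφ = −(r/L) sinθ ⇒ φ = -14.861°; ω_rod = −rω cosθ/√(L²−r²sin²θ) = -37.015 rad/s.
V_P = V_A + ω_rod × AP, with AP = 0.1229 m along the rod.
Components: V_Px = −rω sinθ − a·ω_rod·sinφ = -18.418 m/s;  V_Py = rω cosθ + a·ω_rod·cosφ = +1.8819 m/s.
|V_P| = √(V_Px² + V_Py²) = 18.514 m/s.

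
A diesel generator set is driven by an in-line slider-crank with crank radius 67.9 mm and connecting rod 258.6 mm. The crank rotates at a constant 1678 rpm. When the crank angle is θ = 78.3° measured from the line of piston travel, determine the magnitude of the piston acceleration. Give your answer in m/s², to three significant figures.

ω = 2π·1678/60 = 175.7 rad/s
x(θ) = r cosθ + √(L² − r² sin²θ); with ω constant, a = ω²·d²x/dθ².
d²x/dθ² = −r cosθ − r²(cos2θ)/√u − r⁴ sin²2θ/(4u^{3/2}),  u = L² − r² sin²θ = 0.0624531 m².
Substituting r = 0.0679 m, L = 0.2586 m, θ = 78.3°: d²x/dθ² = +0.0031083 m.
a = ω²·d²x/dθ² = (175.7)²·(+0.0031083) = +95.976 m/s²;  |a| = 95.976 m/s².

96.0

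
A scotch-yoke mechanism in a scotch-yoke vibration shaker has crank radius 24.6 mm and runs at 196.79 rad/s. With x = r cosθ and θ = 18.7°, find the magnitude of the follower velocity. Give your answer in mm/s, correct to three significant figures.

1550

ω = 196.8 rad/s
x = r cosθ ⇒ ẋ = −rω sinθ.
|v| = rω|sinθ| = 0.0246·196.8·|sin 18.7°| = 1.5521 m/s = 1552.1 mm/s.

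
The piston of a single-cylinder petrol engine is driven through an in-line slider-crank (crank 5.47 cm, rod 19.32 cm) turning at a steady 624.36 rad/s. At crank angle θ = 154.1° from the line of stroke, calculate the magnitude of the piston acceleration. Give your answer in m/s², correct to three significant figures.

15300

ω = 624.4 rad/s
x(θ) = r cosθ + √(L² − r² sin²θ); with ω constant, a = ω²·d²x/dθ².
d²x/dθ² = −r cosθ − r²(cos2θ)/√u − r⁴ sin²2θ/(4u^{3/2}),  u = L² − r² sin²θ = 0.0367554 m².
Substituting r = 0.0547 m, L = 0.1932 m, θ = 154.1°: d²x/dθ² = +0.039358 m.
a = ω²·d²x/dθ² = (624.4)²·(+0.039358) = +15343 m/s²;  |a| = 15343 m/s².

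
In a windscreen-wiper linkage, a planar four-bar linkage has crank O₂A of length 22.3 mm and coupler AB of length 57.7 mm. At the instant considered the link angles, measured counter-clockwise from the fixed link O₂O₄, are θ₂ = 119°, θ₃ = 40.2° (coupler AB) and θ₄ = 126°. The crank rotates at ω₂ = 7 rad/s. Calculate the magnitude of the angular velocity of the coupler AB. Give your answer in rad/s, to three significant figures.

ω₂ = 7 rad/s
Differentiating the loop-closure r₂e^{iθ₂}+r₃e^{iθ₃}=r₁+r₄e^{iθ₄} gives r₂ω₂e^{iθ₂}+r₃ω₃e^{iθ₃}=r₄ω₄e^{iθ₄}.
Eliminating the other unknown: ω₃ = r₂ω₂ sin(θ₄−θ₂) / [r₃ sin(θ₃−θ₄)].
Numerator sine = +0.12187; denominator sine = -0.99731.
Result = 0.0223·7·(+0.12187) / (0.0577·(-0.99731)) = -0.33059 rad/s; magnitude 0.33059 rad/s.

0.331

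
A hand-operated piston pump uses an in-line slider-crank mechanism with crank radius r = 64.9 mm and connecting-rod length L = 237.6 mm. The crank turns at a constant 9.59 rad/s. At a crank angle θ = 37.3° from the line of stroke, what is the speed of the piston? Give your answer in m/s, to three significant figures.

ω = 9.59 rad/s
For an in-line slider-crank, x = r cosθ + √(L² − r² sin²θ), so v = −rω sinθ·[1 + r cosθ/√(L² − r² sin²θ)].
With r = 0.0649 m, L = 0.2376 m, θ = 37.3°: √(L² − r² sin²θ) = 0.23432 m.
v = −0.0649·9.59·0.60599·[1 + 0.0649·0.79547/0.23432] = -0.46026 m/s.
|v| = 0.46026 m/s.

0.460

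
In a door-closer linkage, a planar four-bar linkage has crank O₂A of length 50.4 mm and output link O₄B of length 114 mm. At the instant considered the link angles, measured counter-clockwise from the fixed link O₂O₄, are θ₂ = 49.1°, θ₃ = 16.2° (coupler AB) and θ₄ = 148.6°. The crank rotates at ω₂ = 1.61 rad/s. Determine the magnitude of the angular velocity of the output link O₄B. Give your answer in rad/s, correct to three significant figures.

ω₂ = 1.61 rad/s
Differentiating the loop-closure r₂e^{iθ₂}+r₃e^{iθ₃}=r₁+r₄e^{iθ₄} gives r₂ω₂e^{iθ₂}+r₃ω₃e^{iθ₃}=r₄ω₄e^{iθ₄}.
Eliminating the other unknown: ω₄ = r₂ω₂ sin(θ₂−θ₃) / [r₄ sin(θ₄−θ₃)].
Numerator sine = +0.54317; denominator sine = +0.73846.
Result = 0.0504·1.61·(+0.54317) / (0.114·(+0.73846)) = +0.52356 rad/s; magnitude 0.52356 rad/s.

0.524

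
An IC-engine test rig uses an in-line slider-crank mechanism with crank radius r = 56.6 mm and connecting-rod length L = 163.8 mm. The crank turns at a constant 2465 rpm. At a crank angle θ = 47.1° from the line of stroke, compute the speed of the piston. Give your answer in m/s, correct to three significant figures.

13.3

ω = 2π·2465/60 = 258.1 rad/s
For an in-line slider-crank, x = r cosθ + √(L² − r² sin²θ), so v = −rω sinθ·[1 + r cosθ/√(L² − r² sin²θ)].
With r = 0.0566 m, L = 0.1638 m, θ = 47.1°: √(L² − r² sin²θ) = 0.15847 m.
v = −0.0566·258.1·0.73254·[1 + 0.0566·0.68072/0.15847] = -13.305 m/s.
|v| = 13.305 m/s.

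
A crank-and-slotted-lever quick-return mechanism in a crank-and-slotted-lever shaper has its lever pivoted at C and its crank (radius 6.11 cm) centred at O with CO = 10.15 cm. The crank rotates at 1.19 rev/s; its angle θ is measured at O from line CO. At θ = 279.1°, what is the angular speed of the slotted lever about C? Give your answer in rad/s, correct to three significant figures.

2.20

ω = 7.477 rad/s (from 1.19 rev/s).
Crank pin A relative to C: A = (d + r cosθ, r sinθ); lever angle φ = atan2(r sinθ, d + r cosθ).
Differentiating tanφ: φ̇ = rω(d cosθ + r)/(d² + r² + 2dr cosθ).
d² + r² + 2dr cosθ = |CA|² = 0.0159971 m²;  d cosθ + r = +0.077153 m.
|ω_lever| = |0.0611·7.477·+0.077153| / 0.0159971 = 2.2033 rad/s.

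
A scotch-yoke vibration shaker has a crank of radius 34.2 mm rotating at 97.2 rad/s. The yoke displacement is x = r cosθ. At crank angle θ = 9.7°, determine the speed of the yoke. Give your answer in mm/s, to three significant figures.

560

ω = 97.2 rad/s
x = r cosθ ⇒ ẋ = −rω sinθ.
|v| = rω|sinθ| = 0.0342·97.2·|sin 9.7°| = 0.5601 m/s = 560.1 mm/s.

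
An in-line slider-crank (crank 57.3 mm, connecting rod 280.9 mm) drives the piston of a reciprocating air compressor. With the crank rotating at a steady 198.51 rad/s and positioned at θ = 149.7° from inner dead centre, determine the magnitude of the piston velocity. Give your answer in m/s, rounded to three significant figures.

ω = 198.5 rad/s
For an in-line slider-crank, x = r cosθ + √(L² − r² sin²θ), so v = −rω sinθ·[1 + r cosθ/√(L² − r² sin²θ)].
With r = 0.0573 m, L = 0.2809 m, θ = 149.7°: √(L² − r² sin²θ) = 0.27941 m.
v = −0.0573·198.5·0.50453·[1 + 0.0573·-0.86340/0.27941] = -4.7227 m/s.
|v| = 4.7227 m/s.

4.72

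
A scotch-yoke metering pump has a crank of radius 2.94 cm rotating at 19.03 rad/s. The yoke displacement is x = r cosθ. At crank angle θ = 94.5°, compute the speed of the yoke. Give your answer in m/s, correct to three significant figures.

ω = 19.03 rad/s
x = r cosθ ⇒ ẋ = −rω sinθ.
|v| = rω|sinθ| = 0.0294·19.03·|sin 94.5°| = 0.55776 m/s.

0.558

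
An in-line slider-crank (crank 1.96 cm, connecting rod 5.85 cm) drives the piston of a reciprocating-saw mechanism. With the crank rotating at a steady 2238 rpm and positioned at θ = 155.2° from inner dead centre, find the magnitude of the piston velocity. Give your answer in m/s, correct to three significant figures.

1.33

ω = 2π·2238/60 = 234.4 rad/s
For an in-line slider-crank, x = r cosθ + √(L² − r² sin²θ), so v = −rω sinθ·[1 + r cosθ/√(L² − r² sin²θ)].
With r = 0.0196 m, L = 0.0585 m, θ = 155.2°: √(L² − r² sin²θ) = 0.057919 m.
v = −0.0196·234.4·0.41945·[1 + 0.0196·-0.90778/0.057919] = -1.3349 m/s.
|v| = 1.3349 m/s.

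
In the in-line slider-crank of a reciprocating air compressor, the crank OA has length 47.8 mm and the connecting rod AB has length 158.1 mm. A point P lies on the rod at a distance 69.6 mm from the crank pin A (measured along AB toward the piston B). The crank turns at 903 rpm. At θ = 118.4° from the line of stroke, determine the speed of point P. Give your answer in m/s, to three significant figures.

3.91

ω = 94.56 rad/s.  Crank-pin speed |V_A| = rω = 4.5201 m/s, perpendicular to OA.
Rod angle: sinφ = −(r/L) sinθ ⇒ φ = -15.424°; ω_rod = −rω cosθ/√(L²−r²sin²θ) = +14.106 rad/s.
V_P = V_A + ω_rod × AP, with AP = 0.0696 m along the rod.
Components: V_Px = −rω sinθ − a·ω_rod·sinφ = -3.715 m/s;  V_Py = rω cosθ + a·ω_rod·cosφ = -1.2034 m/s.
|V_P| = √(V_Px² + V_Py²) = 3.905 m/s.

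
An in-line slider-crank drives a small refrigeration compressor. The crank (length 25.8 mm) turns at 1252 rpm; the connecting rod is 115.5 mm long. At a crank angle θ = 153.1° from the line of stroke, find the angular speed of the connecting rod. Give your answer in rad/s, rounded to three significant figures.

26.3

ω = 131.1 rad/s (converted from 1252 rpm).
The rod makes angle φ with the slider axis where L sinφ = r sinθ; differentiating, L cosφ·φ̇ = r ω cosθ.
L cosφ = √(L² − r² sin²θ) = 0.11491 m.
|ω_rod| = r ω |cosθ| / √(L² − r² sin²θ) = 0.0258·131.1·0.89180/0.11491 = 26.252 rad/s.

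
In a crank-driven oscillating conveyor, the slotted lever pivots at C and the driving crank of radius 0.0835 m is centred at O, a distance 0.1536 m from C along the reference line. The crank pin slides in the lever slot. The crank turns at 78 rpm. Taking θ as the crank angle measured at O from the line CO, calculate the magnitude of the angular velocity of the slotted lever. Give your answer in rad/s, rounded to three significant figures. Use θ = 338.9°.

ω = 8.168 rad/s (from 78 rpm).
Crank pin A relative to C: A = (d + r cosθ, r sinθ); lever angle φ = atan2(r sinθ, d + r cosθ).
Differentiating tanφ: φ̇ = rω(d cosθ + r)/(d² + r² + 2dr cosθ).
d² + r² + 2dr cosθ = |CA|² = 0.0544966 m²;  d cosθ + r = +0.2268 m.
|ω_lever| = |0.0835·8.168·+0.2268| / 0.0544966 = 2.8385 rad/s.

2.84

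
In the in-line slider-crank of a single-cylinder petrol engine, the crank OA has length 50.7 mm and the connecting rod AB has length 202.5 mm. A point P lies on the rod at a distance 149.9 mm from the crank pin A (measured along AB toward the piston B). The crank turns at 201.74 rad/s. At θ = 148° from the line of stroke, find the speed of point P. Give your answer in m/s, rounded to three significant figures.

ω = 201.7 rad/s.  Crank-pin speed |V_A| = rω = 10.228 m/s, perpendicular to OA.
Rod angle: sinφ = −(r/L) sinθ ⇒ φ = -7.624°; ω_rod = −rω cosθ/√(L²−r²sin²θ) = +43.217 rad/s.
V_P = V_A + ω_rod × AP, with AP = 0.1499 m along the rod.
Components: V_Px = −rω sinθ − a·ω_rod·sinφ = -4.5606 m/s;  V_Py = rω cosθ + a·ω_rod·cosφ = -2.2531 m/s.
|V_P| = √(V_Px² + V_Py²) = 5.0868 m/s.

5.09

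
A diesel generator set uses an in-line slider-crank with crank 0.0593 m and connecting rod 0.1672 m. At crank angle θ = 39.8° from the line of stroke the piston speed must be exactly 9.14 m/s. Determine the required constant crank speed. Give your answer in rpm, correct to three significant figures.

1800

For an in-line slider-crank, |v_piston| = rω|sinθ|·[1 + r cosθ/√(L² − r² sin²θ)].
With r = 0.0593 m, L = 0.1672 m, θ = 39.8°: the bracketed kinematic factor |dx/dθ| = 0.048579 m.
ω = v/|dx/dθ| = 9.14/0.048579 = 188.15 rad/s.
N = 60ω/(2π) = 1796.7 rpm.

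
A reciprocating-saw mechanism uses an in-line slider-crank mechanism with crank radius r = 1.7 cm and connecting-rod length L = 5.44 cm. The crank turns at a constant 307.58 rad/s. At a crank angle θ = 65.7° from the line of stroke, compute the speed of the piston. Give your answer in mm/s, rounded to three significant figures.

5400

ω = 307.6 rad/s
For an in-line slider-crank, x = r cosθ + √(L² − r² sin²θ), so v = −rω sinθ·[1 + r cosθ/√(L² − r² sin²θ)].
With r = 0.017 m, L = 0.0544 m, θ = 65.7°: √(L² − r² sin²θ) = 0.052147 m.
v = −0.017·307.6·0.91140·[1 + 0.017·0.41151/0.052147] = -5.4049 m/s.
|v| = 5.4049 m/s = 5404.9 mm/s.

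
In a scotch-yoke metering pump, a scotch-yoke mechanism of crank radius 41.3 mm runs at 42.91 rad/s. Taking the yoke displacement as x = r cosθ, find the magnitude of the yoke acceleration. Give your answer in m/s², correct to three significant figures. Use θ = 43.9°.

ω = 42.91 rad/s
x = r cosθ ⇒ ẍ = −rω² cosθ (ω constant).
|a| = rω²|cosθ| = 0.0413·(42.91)²·|cos 43.9°| = 54.794 m/s².

54.8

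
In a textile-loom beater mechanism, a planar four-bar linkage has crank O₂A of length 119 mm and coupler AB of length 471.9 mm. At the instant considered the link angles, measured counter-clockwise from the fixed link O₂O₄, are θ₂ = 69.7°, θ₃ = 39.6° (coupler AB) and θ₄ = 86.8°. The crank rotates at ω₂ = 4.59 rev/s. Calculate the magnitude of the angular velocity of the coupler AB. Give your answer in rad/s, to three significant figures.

2.91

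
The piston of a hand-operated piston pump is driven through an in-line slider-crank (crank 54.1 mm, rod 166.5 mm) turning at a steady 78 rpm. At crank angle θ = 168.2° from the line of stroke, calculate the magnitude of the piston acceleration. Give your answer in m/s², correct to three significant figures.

2.45

ω = 2π·78/60 = 8.168 rad/s
x(θ) = r cosθ + √(L² − r² sin²θ); with ω constant, a = ω²·d²x/dθ².
d²x/dθ² = −r cosθ − r²(cos2θ)/√u − r⁴ sin²2θ/(4u^{3/2}),  u = L² − r² sin²θ = 0.0275999 m².
Substituting r = 0.0541 m, L = 0.1665 m, θ = 168.2°: d²x/dθ² = +0.036738 m.
a = ω²·d²x/dθ² = (8.168)²·(+0.036738) = +2.4511 m/s²;  |a| = 2.4511 m/s².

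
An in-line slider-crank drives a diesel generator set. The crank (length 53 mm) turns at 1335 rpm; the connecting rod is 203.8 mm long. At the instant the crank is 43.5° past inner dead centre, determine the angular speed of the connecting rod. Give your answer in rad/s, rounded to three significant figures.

26.8

ω = 139.8 rad/s (converted from 1335 rpm).
The rod makes angle φ with the slider axis where L sinφ = r sinθ; differentiating, L cosφ·φ̇ = r ω cosθ.
L cosφ = √(L² − r² sin²θ) = 0.20051 m.
|ω_rod| = r ω |cosθ| / √(L² − r² sin²θ) = 0.053·139.8·0.72537/0.20051 = 26.805 rad/s.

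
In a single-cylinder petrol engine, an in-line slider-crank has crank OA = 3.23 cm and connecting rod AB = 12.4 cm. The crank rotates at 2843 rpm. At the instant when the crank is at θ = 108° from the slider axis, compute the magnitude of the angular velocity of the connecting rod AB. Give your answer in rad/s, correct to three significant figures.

24.7

ω = 297.7 rad/s (converted from 2843 rpm).
The rod makes angle φ with the slider axis where L sinφ = r sinθ; differentiating, L cosφ·φ̇ = r ω cosθ.
L cosφ = √(L² − r² sin²θ) = 0.12013 m.
|ω_rod| = r ω |cosθ| / √(L² − r² sin²θ) = 0.0323·297.7·0.30902/0.12013 = 24.736 rad/s.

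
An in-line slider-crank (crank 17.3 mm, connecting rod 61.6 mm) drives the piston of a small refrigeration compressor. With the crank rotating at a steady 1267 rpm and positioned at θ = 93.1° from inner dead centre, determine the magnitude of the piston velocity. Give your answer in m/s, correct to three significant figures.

2.26

ω = 2π·1267/60 = 132.7 rad/s
For an in-line slider-crank, x = r cosθ + √(L² − r² sin²θ), so v = −rω sinθ·[1 + r cosθ/√(L² − r² sin²θ)].
With r = 0.0173 m, L = 0.0616 m, θ = 93.1°: √(L² − r² sin²θ) = 0.059128 m.
v = −0.0173·132.7·0.99854·[1 + 0.0173·-0.05408/0.059128] = -2.2557 m/s.
|v| = 2.2557 m/s.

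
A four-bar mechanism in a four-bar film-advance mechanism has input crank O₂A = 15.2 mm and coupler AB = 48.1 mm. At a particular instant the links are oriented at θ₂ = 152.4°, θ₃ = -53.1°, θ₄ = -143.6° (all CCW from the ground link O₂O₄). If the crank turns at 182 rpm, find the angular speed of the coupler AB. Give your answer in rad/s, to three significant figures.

ω₂ = 19.06 rad/s (from 182 rpm).
Differentiating the loop-closure r₂e^{iθ₂}+r₃e^{iθ₃}=r₁+r₄e^{iθ₄} gives r₂ω₂e^{iθ₂}+r₃ω₃e^{iθ₃}=r₄ω₄e^{iθ₄}.
Eliminating the other unknown: ω₃ = r₂ω₂ sin(θ₄−θ₂) / [r₃ sin(θ₃−θ₄)].
Numerator sine = +0.89879; denominator sine = +0.99996.
Result = 0.0152·19.06·(+0.89879) / (0.0481·(+0.99996)) = +5.4135 rad/s; magnitude 5.4135 rad/s.

5.41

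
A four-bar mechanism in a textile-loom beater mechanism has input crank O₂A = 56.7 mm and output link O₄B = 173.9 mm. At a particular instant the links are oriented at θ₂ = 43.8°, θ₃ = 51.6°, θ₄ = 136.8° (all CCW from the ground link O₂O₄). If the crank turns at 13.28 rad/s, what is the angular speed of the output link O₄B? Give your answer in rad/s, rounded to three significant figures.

ω₂ = 13.28 rad/s
Differentiating the loop-closure r₂e^{iθ₂}+r₃e^{iθ₃}=r₁+r₄e^{iθ₄} gives r₂ω₂e^{iθ₂}+r₃ω₃e^{iθ₃}=r₄ω₄e^{iθ₄}.
Eliminating the other unknown: ω₄ = r₂ω₂ sin(θ₂−θ₃) / [r₄ sin(θ₄−θ₃)].
Numerator sine = -0.13572; denominator sine = +0.99649.
Result = 0.0567·13.28·(-0.13572) / (0.1739·(+0.99649)) = -0.58971 rad/s; magnitude 0.58971 rad/s.

0.590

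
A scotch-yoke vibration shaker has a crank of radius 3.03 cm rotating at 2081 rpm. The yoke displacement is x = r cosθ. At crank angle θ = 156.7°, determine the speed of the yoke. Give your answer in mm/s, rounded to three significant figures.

ω = 217.9 rad/s (from 2081 rpm).
x = r cosθ ⇒ ẋ = −rω sinθ.
|v| = rω|sinθ| = 0.0303·217.9·|sin 156.7°| = 2.6118 m/s = 2611.8 mm/s.

2610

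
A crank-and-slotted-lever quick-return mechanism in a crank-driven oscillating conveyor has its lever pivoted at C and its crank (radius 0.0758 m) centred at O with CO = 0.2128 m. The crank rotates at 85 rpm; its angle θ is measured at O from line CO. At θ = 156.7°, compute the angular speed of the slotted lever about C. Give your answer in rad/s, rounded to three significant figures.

3.77

ω = 8.901 rad/s (from 85 rpm).
Crank pin A relative to C: A = (d + r cosθ, r sinθ); lever angle φ = atan2(r sinθ, d + r cosθ).
Differentiating tanφ: φ̇ = rω(d cosθ + r)/(d² + r² + 2dr cosθ).
d² + r² + 2dr cosθ = |CA|² = 0.0214 m²;  d cosθ + r = -0.11965 m.
|ω_lever| = |0.0758·8.901·-0.11965| / 0.0214 = 3.7722 rad/s.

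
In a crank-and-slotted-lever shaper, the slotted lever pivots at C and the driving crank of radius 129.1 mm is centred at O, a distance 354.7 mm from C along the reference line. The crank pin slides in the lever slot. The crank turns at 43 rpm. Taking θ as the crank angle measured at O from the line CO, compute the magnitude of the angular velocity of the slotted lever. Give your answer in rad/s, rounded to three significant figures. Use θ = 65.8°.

ω = 4.503 rad/s (from 43 rpm).
Crank pin A relative to C: A = (d + r cosθ, r sinθ); lever angle φ = atan2(r sinθ, d + r cosθ).
Differentiating tanφ: φ̇ = rω(d cosθ + r)/(d² + r² + 2dr cosθ).
d² + r² + 2dr cosθ = |CA|² = 0.180021 m²;  d cosθ + r = +0.2745 m.
|ω_lever| = |0.1291·4.503·+0.2745| / 0.180021 = 0.88642 rad/s.

0.886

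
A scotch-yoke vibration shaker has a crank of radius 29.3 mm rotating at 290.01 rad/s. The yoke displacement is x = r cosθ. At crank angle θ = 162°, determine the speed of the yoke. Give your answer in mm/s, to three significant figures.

ω = 290 rad/s
x = r cosθ ⇒ ẋ = −rω sinθ.
|v| = rω|sinθ| = 0.0293·290·|sin 162°| = 2.6258 m/s = 2625.8 mm/s.

2630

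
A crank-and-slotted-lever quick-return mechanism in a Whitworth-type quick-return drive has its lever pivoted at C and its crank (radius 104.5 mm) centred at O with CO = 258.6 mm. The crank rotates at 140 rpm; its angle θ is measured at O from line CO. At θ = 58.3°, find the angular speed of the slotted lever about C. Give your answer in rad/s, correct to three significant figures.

ω = 14.66 rad/s (from 140 rpm).
Crank pin A relative to C: A = (d + r cosθ, r sinθ); lever angle φ = atan2(r sinθ, d + r cosθ).
Differentiating tanφ: φ̇ = rω(d cosθ + r)/(d² + r² + 2dr cosθ).
d² + r² + 2dr cosθ = |CA|² = 0.106195 m²;  d cosθ + r = +0.24039 m.
|ω_lever| = |0.1045·14.66·+0.24039| / 0.106195 = 3.468 rad/s.

3.47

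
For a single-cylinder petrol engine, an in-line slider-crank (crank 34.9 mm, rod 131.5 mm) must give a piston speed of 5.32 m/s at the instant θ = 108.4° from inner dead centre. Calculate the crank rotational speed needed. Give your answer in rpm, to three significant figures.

For an in-line slider-crank, |v_piston| = rω|sinθ|·[1 + r cosθ/√(L² − r² sin²θ)].
With r = 0.0349 m, L = 0.1315 m, θ = 108.4°: the bracketed kinematic factor |dx/dθ| = 0.030249 m.
ω = v/|dx/dθ| = 5.32/0.030249 = 175.87 rad/s.
N = 60ω/(2π) = 1679.5 rpm.

1680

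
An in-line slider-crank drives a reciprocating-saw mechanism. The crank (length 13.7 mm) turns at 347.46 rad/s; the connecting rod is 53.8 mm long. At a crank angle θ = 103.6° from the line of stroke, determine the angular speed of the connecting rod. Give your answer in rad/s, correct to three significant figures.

ω = 347.5 rad/s
The rod makes angle φ with the slider axis where L sinφ = r sinθ; differentiating, L cosφ·φ̇ = r ω cosθ.
L cosφ = √(L² − r² sin²θ) = 0.052126 m.
|ω_rod| = r ω |cosθ| / √(L² − r² sin²θ) = 0.0137·347.5·0.23514/0.052126 = 21.473 rad/s.

21.5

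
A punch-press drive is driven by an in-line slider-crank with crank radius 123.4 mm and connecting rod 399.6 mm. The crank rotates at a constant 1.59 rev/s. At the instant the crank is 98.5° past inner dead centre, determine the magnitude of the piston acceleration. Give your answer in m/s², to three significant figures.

ω = 2π·1.59 = 9.99 rad/s
x(θ) = r cosθ + √(L² − r² sin²θ); with ω constant, a = ω²·d²x/dθ².
d²x/dθ² = −r cosθ − r²(cos2θ)/√u − r⁴ sin²2θ/(4u^{3/2}),  u = L² − r² sin²θ = 0.144785 m².
Substituting r = 0.1234 m, L = 0.3996 m, θ = 98.5°: d²x/dθ² = +0.05642 m.
a = ω²·d²x/dθ² = (9.99)²·(+0.05642) = +5.631 m/s²;  |a| = 5.631 m/s².

5.63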